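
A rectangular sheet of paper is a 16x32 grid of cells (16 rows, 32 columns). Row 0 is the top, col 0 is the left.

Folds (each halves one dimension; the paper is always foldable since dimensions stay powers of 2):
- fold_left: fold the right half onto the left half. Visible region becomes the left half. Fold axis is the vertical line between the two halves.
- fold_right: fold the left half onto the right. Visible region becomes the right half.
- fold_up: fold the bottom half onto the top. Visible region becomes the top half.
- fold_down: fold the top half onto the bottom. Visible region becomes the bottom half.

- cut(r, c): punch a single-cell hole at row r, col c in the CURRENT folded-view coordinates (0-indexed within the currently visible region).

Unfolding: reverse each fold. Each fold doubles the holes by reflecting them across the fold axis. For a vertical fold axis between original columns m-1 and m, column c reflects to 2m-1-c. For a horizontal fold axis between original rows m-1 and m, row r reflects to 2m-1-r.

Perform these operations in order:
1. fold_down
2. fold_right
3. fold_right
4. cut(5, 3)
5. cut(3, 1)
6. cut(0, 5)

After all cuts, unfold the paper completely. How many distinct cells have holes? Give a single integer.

Answer: 24

Derivation:
Op 1 fold_down: fold axis h@8; visible region now rows[8,16) x cols[0,32) = 8x32
Op 2 fold_right: fold axis v@16; visible region now rows[8,16) x cols[16,32) = 8x16
Op 3 fold_right: fold axis v@24; visible region now rows[8,16) x cols[24,32) = 8x8
Op 4 cut(5, 3): punch at orig (13,27); cuts so far [(13, 27)]; region rows[8,16) x cols[24,32) = 8x8
Op 5 cut(3, 1): punch at orig (11,25); cuts so far [(11, 25), (13, 27)]; region rows[8,16) x cols[24,32) = 8x8
Op 6 cut(0, 5): punch at orig (8,29); cuts so far [(8, 29), (11, 25), (13, 27)]; region rows[8,16) x cols[24,32) = 8x8
Unfold 1 (reflect across v@24): 6 holes -> [(8, 18), (8, 29), (11, 22), (11, 25), (13, 20), (13, 27)]
Unfold 2 (reflect across v@16): 12 holes -> [(8, 2), (8, 13), (8, 18), (8, 29), (11, 6), (11, 9), (11, 22), (11, 25), (13, 4), (13, 11), (13, 20), (13, 27)]
Unfold 3 (reflect across h@8): 24 holes -> [(2, 4), (2, 11), (2, 20), (2, 27), (4, 6), (4, 9), (4, 22), (4, 25), (7, 2), (7, 13), (7, 18), (7, 29), (8, 2), (8, 13), (8, 18), (8, 29), (11, 6), (11, 9), (11, 22), (11, 25), (13, 4), (13, 11), (13, 20), (13, 27)]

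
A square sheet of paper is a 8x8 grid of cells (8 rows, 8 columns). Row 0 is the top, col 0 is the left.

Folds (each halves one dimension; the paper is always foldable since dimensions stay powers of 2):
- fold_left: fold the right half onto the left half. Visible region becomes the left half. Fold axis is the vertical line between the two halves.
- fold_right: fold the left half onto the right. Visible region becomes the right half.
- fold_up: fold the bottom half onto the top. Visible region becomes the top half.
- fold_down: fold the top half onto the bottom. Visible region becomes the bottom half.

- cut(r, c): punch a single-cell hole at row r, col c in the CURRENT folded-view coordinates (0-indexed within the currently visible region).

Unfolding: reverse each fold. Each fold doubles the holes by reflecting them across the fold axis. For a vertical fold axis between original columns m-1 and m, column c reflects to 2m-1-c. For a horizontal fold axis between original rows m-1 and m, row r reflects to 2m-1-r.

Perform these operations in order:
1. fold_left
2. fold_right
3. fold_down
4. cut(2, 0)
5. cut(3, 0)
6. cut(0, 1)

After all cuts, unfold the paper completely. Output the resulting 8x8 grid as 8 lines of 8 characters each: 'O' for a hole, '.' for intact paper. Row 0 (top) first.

Op 1 fold_left: fold axis v@4; visible region now rows[0,8) x cols[0,4) = 8x4
Op 2 fold_right: fold axis v@2; visible region now rows[0,8) x cols[2,4) = 8x2
Op 3 fold_down: fold axis h@4; visible region now rows[4,8) x cols[2,4) = 4x2
Op 4 cut(2, 0): punch at orig (6,2); cuts so far [(6, 2)]; region rows[4,8) x cols[2,4) = 4x2
Op 5 cut(3, 0): punch at orig (7,2); cuts so far [(6, 2), (7, 2)]; region rows[4,8) x cols[2,4) = 4x2
Op 6 cut(0, 1): punch at orig (4,3); cuts so far [(4, 3), (6, 2), (7, 2)]; region rows[4,8) x cols[2,4) = 4x2
Unfold 1 (reflect across h@4): 6 holes -> [(0, 2), (1, 2), (3, 3), (4, 3), (6, 2), (7, 2)]
Unfold 2 (reflect across v@2): 12 holes -> [(0, 1), (0, 2), (1, 1), (1, 2), (3, 0), (3, 3), (4, 0), (4, 3), (6, 1), (6, 2), (7, 1), (7, 2)]
Unfold 3 (reflect across v@4): 24 holes -> [(0, 1), (0, 2), (0, 5), (0, 6), (1, 1), (1, 2), (1, 5), (1, 6), (3, 0), (3, 3), (3, 4), (3, 7), (4, 0), (4, 3), (4, 4), (4, 7), (6, 1), (6, 2), (6, 5), (6, 6), (7, 1), (7, 2), (7, 5), (7, 6)]

Answer: .OO..OO.
.OO..OO.
........
O..OO..O
O..OO..O
........
.OO..OO.
.OO..OO.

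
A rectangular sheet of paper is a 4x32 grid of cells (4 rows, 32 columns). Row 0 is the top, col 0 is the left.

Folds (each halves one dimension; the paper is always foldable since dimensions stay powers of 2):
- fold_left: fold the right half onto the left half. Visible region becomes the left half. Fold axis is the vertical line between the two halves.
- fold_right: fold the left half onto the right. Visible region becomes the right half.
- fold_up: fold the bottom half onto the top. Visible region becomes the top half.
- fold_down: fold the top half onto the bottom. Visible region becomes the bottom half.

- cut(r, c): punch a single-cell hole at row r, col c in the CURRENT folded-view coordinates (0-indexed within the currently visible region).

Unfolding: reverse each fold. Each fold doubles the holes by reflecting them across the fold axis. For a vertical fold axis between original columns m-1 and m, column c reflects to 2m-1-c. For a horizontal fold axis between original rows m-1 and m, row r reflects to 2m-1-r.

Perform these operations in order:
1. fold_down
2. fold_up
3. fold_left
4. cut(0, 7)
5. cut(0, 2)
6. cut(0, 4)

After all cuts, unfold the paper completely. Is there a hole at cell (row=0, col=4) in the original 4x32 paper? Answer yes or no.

Op 1 fold_down: fold axis h@2; visible region now rows[2,4) x cols[0,32) = 2x32
Op 2 fold_up: fold axis h@3; visible region now rows[2,3) x cols[0,32) = 1x32
Op 3 fold_left: fold axis v@16; visible region now rows[2,3) x cols[0,16) = 1x16
Op 4 cut(0, 7): punch at orig (2,7); cuts so far [(2, 7)]; region rows[2,3) x cols[0,16) = 1x16
Op 5 cut(0, 2): punch at orig (2,2); cuts so far [(2, 2), (2, 7)]; region rows[2,3) x cols[0,16) = 1x16
Op 6 cut(0, 4): punch at orig (2,4); cuts so far [(2, 2), (2, 4), (2, 7)]; region rows[2,3) x cols[0,16) = 1x16
Unfold 1 (reflect across v@16): 6 holes -> [(2, 2), (2, 4), (2, 7), (2, 24), (2, 27), (2, 29)]
Unfold 2 (reflect across h@3): 12 holes -> [(2, 2), (2, 4), (2, 7), (2, 24), (2, 27), (2, 29), (3, 2), (3, 4), (3, 7), (3, 24), (3, 27), (3, 29)]
Unfold 3 (reflect across h@2): 24 holes -> [(0, 2), (0, 4), (0, 7), (0, 24), (0, 27), (0, 29), (1, 2), (1, 4), (1, 7), (1, 24), (1, 27), (1, 29), (2, 2), (2, 4), (2, 7), (2, 24), (2, 27), (2, 29), (3, 2), (3, 4), (3, 7), (3, 24), (3, 27), (3, 29)]
Holes: [(0, 2), (0, 4), (0, 7), (0, 24), (0, 27), (0, 29), (1, 2), (1, 4), (1, 7), (1, 24), (1, 27), (1, 29), (2, 2), (2, 4), (2, 7), (2, 24), (2, 27), (2, 29), (3, 2), (3, 4), (3, 7), (3, 24), (3, 27), (3, 29)]

Answer: yes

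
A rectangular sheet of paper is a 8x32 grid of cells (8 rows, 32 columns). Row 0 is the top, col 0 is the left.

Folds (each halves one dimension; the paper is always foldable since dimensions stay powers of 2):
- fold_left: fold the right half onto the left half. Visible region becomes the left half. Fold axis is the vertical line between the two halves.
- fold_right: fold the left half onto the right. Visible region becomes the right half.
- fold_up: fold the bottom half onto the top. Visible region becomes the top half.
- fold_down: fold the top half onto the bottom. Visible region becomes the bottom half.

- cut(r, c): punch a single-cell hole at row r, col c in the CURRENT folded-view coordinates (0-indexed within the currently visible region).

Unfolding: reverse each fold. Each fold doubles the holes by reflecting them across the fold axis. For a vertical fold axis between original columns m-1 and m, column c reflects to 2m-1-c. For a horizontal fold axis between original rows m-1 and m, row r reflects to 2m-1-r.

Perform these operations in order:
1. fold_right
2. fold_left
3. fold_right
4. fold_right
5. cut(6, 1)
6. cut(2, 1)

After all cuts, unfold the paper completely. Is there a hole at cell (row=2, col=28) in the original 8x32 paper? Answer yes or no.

Op 1 fold_right: fold axis v@16; visible region now rows[0,8) x cols[16,32) = 8x16
Op 2 fold_left: fold axis v@24; visible region now rows[0,8) x cols[16,24) = 8x8
Op 3 fold_right: fold axis v@20; visible region now rows[0,8) x cols[20,24) = 8x4
Op 4 fold_right: fold axis v@22; visible region now rows[0,8) x cols[22,24) = 8x2
Op 5 cut(6, 1): punch at orig (6,23); cuts so far [(6, 23)]; region rows[0,8) x cols[22,24) = 8x2
Op 6 cut(2, 1): punch at orig (2,23); cuts so far [(2, 23), (6, 23)]; region rows[0,8) x cols[22,24) = 8x2
Unfold 1 (reflect across v@22): 4 holes -> [(2, 20), (2, 23), (6, 20), (6, 23)]
Unfold 2 (reflect across v@20): 8 holes -> [(2, 16), (2, 19), (2, 20), (2, 23), (6, 16), (6, 19), (6, 20), (6, 23)]
Unfold 3 (reflect across v@24): 16 holes -> [(2, 16), (2, 19), (2, 20), (2, 23), (2, 24), (2, 27), (2, 28), (2, 31), (6, 16), (6, 19), (6, 20), (6, 23), (6, 24), (6, 27), (6, 28), (6, 31)]
Unfold 4 (reflect across v@16): 32 holes -> [(2, 0), (2, 3), (2, 4), (2, 7), (2, 8), (2, 11), (2, 12), (2, 15), (2, 16), (2, 19), (2, 20), (2, 23), (2, 24), (2, 27), (2, 28), (2, 31), (6, 0), (6, 3), (6, 4), (6, 7), (6, 8), (6, 11), (6, 12), (6, 15), (6, 16), (6, 19), (6, 20), (6, 23), (6, 24), (6, 27), (6, 28), (6, 31)]
Holes: [(2, 0), (2, 3), (2, 4), (2, 7), (2, 8), (2, 11), (2, 12), (2, 15), (2, 16), (2, 19), (2, 20), (2, 23), (2, 24), (2, 27), (2, 28), (2, 31), (6, 0), (6, 3), (6, 4), (6, 7), (6, 8), (6, 11), (6, 12), (6, 15), (6, 16), (6, 19), (6, 20), (6, 23), (6, 24), (6, 27), (6, 28), (6, 31)]

Answer: yes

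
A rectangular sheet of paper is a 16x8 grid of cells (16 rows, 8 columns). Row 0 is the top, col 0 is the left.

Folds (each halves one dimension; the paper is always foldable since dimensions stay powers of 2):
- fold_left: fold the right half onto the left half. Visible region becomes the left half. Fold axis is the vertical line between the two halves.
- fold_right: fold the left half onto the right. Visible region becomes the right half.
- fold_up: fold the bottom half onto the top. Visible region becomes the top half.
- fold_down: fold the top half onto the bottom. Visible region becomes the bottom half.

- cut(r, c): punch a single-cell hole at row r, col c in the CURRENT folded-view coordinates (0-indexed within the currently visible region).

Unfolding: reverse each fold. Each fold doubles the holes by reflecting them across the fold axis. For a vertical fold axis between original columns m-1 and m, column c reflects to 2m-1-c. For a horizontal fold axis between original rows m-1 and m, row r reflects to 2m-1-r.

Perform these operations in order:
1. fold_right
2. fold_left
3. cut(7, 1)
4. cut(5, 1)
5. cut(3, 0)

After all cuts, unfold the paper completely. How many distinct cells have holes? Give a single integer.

Op 1 fold_right: fold axis v@4; visible region now rows[0,16) x cols[4,8) = 16x4
Op 2 fold_left: fold axis v@6; visible region now rows[0,16) x cols[4,6) = 16x2
Op 3 cut(7, 1): punch at orig (7,5); cuts so far [(7, 5)]; region rows[0,16) x cols[4,6) = 16x2
Op 4 cut(5, 1): punch at orig (5,5); cuts so far [(5, 5), (7, 5)]; region rows[0,16) x cols[4,6) = 16x2
Op 5 cut(3, 0): punch at orig (3,4); cuts so far [(3, 4), (5, 5), (7, 5)]; region rows[0,16) x cols[4,6) = 16x2
Unfold 1 (reflect across v@6): 6 holes -> [(3, 4), (3, 7), (5, 5), (5, 6), (7, 5), (7, 6)]
Unfold 2 (reflect across v@4): 12 holes -> [(3, 0), (3, 3), (3, 4), (3, 7), (5, 1), (5, 2), (5, 5), (5, 6), (7, 1), (7, 2), (7, 5), (7, 6)]

Answer: 12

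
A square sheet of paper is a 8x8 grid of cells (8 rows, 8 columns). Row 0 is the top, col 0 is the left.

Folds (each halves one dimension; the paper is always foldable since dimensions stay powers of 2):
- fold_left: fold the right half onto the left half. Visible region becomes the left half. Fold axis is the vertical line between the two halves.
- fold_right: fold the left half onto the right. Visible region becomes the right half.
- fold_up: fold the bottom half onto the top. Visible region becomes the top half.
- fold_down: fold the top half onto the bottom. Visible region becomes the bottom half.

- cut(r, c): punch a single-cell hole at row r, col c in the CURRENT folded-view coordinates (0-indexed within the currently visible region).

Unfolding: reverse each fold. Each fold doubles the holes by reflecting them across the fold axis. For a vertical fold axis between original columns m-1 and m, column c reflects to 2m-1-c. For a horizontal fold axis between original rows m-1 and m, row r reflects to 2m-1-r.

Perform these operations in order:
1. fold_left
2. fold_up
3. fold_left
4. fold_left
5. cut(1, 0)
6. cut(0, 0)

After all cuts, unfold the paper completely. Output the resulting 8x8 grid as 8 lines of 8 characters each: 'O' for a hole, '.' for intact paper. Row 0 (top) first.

Op 1 fold_left: fold axis v@4; visible region now rows[0,8) x cols[0,4) = 8x4
Op 2 fold_up: fold axis h@4; visible region now rows[0,4) x cols[0,4) = 4x4
Op 3 fold_left: fold axis v@2; visible region now rows[0,4) x cols[0,2) = 4x2
Op 4 fold_left: fold axis v@1; visible region now rows[0,4) x cols[0,1) = 4x1
Op 5 cut(1, 0): punch at orig (1,0); cuts so far [(1, 0)]; region rows[0,4) x cols[0,1) = 4x1
Op 6 cut(0, 0): punch at orig (0,0); cuts so far [(0, 0), (1, 0)]; region rows[0,4) x cols[0,1) = 4x1
Unfold 1 (reflect across v@1): 4 holes -> [(0, 0), (0, 1), (1, 0), (1, 1)]
Unfold 2 (reflect across v@2): 8 holes -> [(0, 0), (0, 1), (0, 2), (0, 3), (1, 0), (1, 1), (1, 2), (1, 3)]
Unfold 3 (reflect across h@4): 16 holes -> [(0, 0), (0, 1), (0, 2), (0, 3), (1, 0), (1, 1), (1, 2), (1, 3), (6, 0), (6, 1), (6, 2), (6, 3), (7, 0), (7, 1), (7, 2), (7, 3)]
Unfold 4 (reflect across v@4): 32 holes -> [(0, 0), (0, 1), (0, 2), (0, 3), (0, 4), (0, 5), (0, 6), (0, 7), (1, 0), (1, 1), (1, 2), (1, 3), (1, 4), (1, 5), (1, 6), (1, 7), (6, 0), (6, 1), (6, 2), (6, 3), (6, 4), (6, 5), (6, 6), (6, 7), (7, 0), (7, 1), (7, 2), (7, 3), (7, 4), (7, 5), (7, 6), (7, 7)]

Answer: OOOOOOOO
OOOOOOOO
........
........
........
........
OOOOOOOO
OOOOOOOO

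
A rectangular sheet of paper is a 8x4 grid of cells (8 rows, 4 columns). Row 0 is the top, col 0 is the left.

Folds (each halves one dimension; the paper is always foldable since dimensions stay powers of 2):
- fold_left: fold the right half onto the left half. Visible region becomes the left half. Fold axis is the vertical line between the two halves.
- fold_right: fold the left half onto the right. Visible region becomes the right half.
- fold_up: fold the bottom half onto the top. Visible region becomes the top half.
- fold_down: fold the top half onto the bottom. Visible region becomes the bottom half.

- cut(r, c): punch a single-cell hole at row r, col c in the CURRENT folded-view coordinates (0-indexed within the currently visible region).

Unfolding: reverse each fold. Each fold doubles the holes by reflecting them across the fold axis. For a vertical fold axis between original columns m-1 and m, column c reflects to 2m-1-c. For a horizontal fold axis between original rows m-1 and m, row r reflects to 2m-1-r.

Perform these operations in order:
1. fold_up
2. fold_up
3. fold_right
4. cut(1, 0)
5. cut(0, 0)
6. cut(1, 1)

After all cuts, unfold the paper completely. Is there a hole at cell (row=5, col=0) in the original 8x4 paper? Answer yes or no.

Answer: yes

Derivation:
Op 1 fold_up: fold axis h@4; visible region now rows[0,4) x cols[0,4) = 4x4
Op 2 fold_up: fold axis h@2; visible region now rows[0,2) x cols[0,4) = 2x4
Op 3 fold_right: fold axis v@2; visible region now rows[0,2) x cols[2,4) = 2x2
Op 4 cut(1, 0): punch at orig (1,2); cuts so far [(1, 2)]; region rows[0,2) x cols[2,4) = 2x2
Op 5 cut(0, 0): punch at orig (0,2); cuts so far [(0, 2), (1, 2)]; region rows[0,2) x cols[2,4) = 2x2
Op 6 cut(1, 1): punch at orig (1,3); cuts so far [(0, 2), (1, 2), (1, 3)]; region rows[0,2) x cols[2,4) = 2x2
Unfold 1 (reflect across v@2): 6 holes -> [(0, 1), (0, 2), (1, 0), (1, 1), (1, 2), (1, 3)]
Unfold 2 (reflect across h@2): 12 holes -> [(0, 1), (0, 2), (1, 0), (1, 1), (1, 2), (1, 3), (2, 0), (2, 1), (2, 2), (2, 3), (3, 1), (3, 2)]
Unfold 3 (reflect across h@4): 24 holes -> [(0, 1), (0, 2), (1, 0), (1, 1), (1, 2), (1, 3), (2, 0), (2, 1), (2, 2), (2, 3), (3, 1), (3, 2), (4, 1), (4, 2), (5, 0), (5, 1), (5, 2), (5, 3), (6, 0), (6, 1), (6, 2), (6, 3), (7, 1), (7, 2)]
Holes: [(0, 1), (0, 2), (1, 0), (1, 1), (1, 2), (1, 3), (2, 0), (2, 1), (2, 2), (2, 3), (3, 1), (3, 2), (4, 1), (4, 2), (5, 0), (5, 1), (5, 2), (5, 3), (6, 0), (6, 1), (6, 2), (6, 3), (7, 1), (7, 2)]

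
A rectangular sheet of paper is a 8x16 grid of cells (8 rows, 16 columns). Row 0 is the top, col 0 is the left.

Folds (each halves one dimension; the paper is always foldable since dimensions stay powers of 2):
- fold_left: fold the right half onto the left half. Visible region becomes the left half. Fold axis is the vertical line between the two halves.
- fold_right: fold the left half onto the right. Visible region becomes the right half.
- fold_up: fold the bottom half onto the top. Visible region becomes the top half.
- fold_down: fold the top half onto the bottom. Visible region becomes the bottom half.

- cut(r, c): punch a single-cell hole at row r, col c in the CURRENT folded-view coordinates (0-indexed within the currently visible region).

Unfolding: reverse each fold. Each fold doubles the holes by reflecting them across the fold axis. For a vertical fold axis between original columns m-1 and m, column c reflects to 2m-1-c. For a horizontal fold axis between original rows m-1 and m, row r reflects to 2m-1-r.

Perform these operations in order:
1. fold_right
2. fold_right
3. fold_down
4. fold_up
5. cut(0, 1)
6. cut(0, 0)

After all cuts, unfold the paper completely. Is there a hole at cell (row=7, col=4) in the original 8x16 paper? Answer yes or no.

Op 1 fold_right: fold axis v@8; visible region now rows[0,8) x cols[8,16) = 8x8
Op 2 fold_right: fold axis v@12; visible region now rows[0,8) x cols[12,16) = 8x4
Op 3 fold_down: fold axis h@4; visible region now rows[4,8) x cols[12,16) = 4x4
Op 4 fold_up: fold axis h@6; visible region now rows[4,6) x cols[12,16) = 2x4
Op 5 cut(0, 1): punch at orig (4,13); cuts so far [(4, 13)]; region rows[4,6) x cols[12,16) = 2x4
Op 6 cut(0, 0): punch at orig (4,12); cuts so far [(4, 12), (4, 13)]; region rows[4,6) x cols[12,16) = 2x4
Unfold 1 (reflect across h@6): 4 holes -> [(4, 12), (4, 13), (7, 12), (7, 13)]
Unfold 2 (reflect across h@4): 8 holes -> [(0, 12), (0, 13), (3, 12), (3, 13), (4, 12), (4, 13), (7, 12), (7, 13)]
Unfold 3 (reflect across v@12): 16 holes -> [(0, 10), (0, 11), (0, 12), (0, 13), (3, 10), (3, 11), (3, 12), (3, 13), (4, 10), (4, 11), (4, 12), (4, 13), (7, 10), (7, 11), (7, 12), (7, 13)]
Unfold 4 (reflect across v@8): 32 holes -> [(0, 2), (0, 3), (0, 4), (0, 5), (0, 10), (0, 11), (0, 12), (0, 13), (3, 2), (3, 3), (3, 4), (3, 5), (3, 10), (3, 11), (3, 12), (3, 13), (4, 2), (4, 3), (4, 4), (4, 5), (4, 10), (4, 11), (4, 12), (4, 13), (7, 2), (7, 3), (7, 4), (7, 5), (7, 10), (7, 11), (7, 12), (7, 13)]
Holes: [(0, 2), (0, 3), (0, 4), (0, 5), (0, 10), (0, 11), (0, 12), (0, 13), (3, 2), (3, 3), (3, 4), (3, 5), (3, 10), (3, 11), (3, 12), (3, 13), (4, 2), (4, 3), (4, 4), (4, 5), (4, 10), (4, 11), (4, 12), (4, 13), (7, 2), (7, 3), (7, 4), (7, 5), (7, 10), (7, 11), (7, 12), (7, 13)]

Answer: yes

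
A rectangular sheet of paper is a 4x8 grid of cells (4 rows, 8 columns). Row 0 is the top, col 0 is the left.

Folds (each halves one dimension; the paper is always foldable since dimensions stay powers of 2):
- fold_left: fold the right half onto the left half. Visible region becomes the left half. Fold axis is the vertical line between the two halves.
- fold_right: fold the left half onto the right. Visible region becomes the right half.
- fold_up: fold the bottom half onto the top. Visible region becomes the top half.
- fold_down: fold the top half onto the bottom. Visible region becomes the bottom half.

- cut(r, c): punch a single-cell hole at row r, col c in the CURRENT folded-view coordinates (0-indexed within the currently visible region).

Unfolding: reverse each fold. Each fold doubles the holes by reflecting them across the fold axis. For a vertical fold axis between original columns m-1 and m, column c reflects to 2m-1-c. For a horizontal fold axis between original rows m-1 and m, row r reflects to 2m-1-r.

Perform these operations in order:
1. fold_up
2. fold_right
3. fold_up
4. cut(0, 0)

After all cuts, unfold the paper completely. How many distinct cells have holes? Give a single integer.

Answer: 8

Derivation:
Op 1 fold_up: fold axis h@2; visible region now rows[0,2) x cols[0,8) = 2x8
Op 2 fold_right: fold axis v@4; visible region now rows[0,2) x cols[4,8) = 2x4
Op 3 fold_up: fold axis h@1; visible region now rows[0,1) x cols[4,8) = 1x4
Op 4 cut(0, 0): punch at orig (0,4); cuts so far [(0, 4)]; region rows[0,1) x cols[4,8) = 1x4
Unfold 1 (reflect across h@1): 2 holes -> [(0, 4), (1, 4)]
Unfold 2 (reflect across v@4): 4 holes -> [(0, 3), (0, 4), (1, 3), (1, 4)]
Unfold 3 (reflect across h@2): 8 holes -> [(0, 3), (0, 4), (1, 3), (1, 4), (2, 3), (2, 4), (3, 3), (3, 4)]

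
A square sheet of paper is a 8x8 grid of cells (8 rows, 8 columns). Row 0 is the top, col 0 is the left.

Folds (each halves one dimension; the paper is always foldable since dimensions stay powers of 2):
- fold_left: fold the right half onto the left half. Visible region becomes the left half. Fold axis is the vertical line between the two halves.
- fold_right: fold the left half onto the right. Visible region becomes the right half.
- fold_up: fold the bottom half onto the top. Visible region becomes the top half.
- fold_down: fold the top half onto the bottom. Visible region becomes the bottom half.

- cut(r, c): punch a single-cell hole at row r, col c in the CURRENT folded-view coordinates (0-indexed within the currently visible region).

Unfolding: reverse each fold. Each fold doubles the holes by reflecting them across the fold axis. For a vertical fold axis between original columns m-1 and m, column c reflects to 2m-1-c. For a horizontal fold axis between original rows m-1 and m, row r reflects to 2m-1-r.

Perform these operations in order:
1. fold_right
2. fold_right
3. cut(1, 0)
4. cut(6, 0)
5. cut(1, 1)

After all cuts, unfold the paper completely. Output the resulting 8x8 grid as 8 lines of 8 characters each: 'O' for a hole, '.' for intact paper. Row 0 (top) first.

Answer: ........
OOOOOOOO
........
........
........
........
.OO..OO.
........

Derivation:
Op 1 fold_right: fold axis v@4; visible region now rows[0,8) x cols[4,8) = 8x4
Op 2 fold_right: fold axis v@6; visible region now rows[0,8) x cols[6,8) = 8x2
Op 3 cut(1, 0): punch at orig (1,6); cuts so far [(1, 6)]; region rows[0,8) x cols[6,8) = 8x2
Op 4 cut(6, 0): punch at orig (6,6); cuts so far [(1, 6), (6, 6)]; region rows[0,8) x cols[6,8) = 8x2
Op 5 cut(1, 1): punch at orig (1,7); cuts so far [(1, 6), (1, 7), (6, 6)]; region rows[0,8) x cols[6,8) = 8x2
Unfold 1 (reflect across v@6): 6 holes -> [(1, 4), (1, 5), (1, 6), (1, 7), (6, 5), (6, 6)]
Unfold 2 (reflect across v@4): 12 holes -> [(1, 0), (1, 1), (1, 2), (1, 3), (1, 4), (1, 5), (1, 6), (1, 7), (6, 1), (6, 2), (6, 5), (6, 6)]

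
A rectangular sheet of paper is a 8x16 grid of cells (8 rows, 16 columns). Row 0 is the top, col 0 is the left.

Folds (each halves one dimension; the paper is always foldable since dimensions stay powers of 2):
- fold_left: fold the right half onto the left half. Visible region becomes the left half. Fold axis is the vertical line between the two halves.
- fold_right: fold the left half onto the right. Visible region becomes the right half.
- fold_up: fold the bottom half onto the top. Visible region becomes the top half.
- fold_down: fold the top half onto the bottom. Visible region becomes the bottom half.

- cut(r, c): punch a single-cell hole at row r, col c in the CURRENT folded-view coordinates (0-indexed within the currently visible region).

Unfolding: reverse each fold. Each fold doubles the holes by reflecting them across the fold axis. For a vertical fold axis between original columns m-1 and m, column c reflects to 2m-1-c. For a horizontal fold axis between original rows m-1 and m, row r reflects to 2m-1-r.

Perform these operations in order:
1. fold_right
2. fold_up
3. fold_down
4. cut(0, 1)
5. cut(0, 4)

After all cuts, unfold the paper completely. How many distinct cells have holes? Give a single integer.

Op 1 fold_right: fold axis v@8; visible region now rows[0,8) x cols[8,16) = 8x8
Op 2 fold_up: fold axis h@4; visible region now rows[0,4) x cols[8,16) = 4x8
Op 3 fold_down: fold axis h@2; visible region now rows[2,4) x cols[8,16) = 2x8
Op 4 cut(0, 1): punch at orig (2,9); cuts so far [(2, 9)]; region rows[2,4) x cols[8,16) = 2x8
Op 5 cut(0, 4): punch at orig (2,12); cuts so far [(2, 9), (2, 12)]; region rows[2,4) x cols[8,16) = 2x8
Unfold 1 (reflect across h@2): 4 holes -> [(1, 9), (1, 12), (2, 9), (2, 12)]
Unfold 2 (reflect across h@4): 8 holes -> [(1, 9), (1, 12), (2, 9), (2, 12), (5, 9), (5, 12), (6, 9), (6, 12)]
Unfold 3 (reflect across v@8): 16 holes -> [(1, 3), (1, 6), (1, 9), (1, 12), (2, 3), (2, 6), (2, 9), (2, 12), (5, 3), (5, 6), (5, 9), (5, 12), (6, 3), (6, 6), (6, 9), (6, 12)]

Answer: 16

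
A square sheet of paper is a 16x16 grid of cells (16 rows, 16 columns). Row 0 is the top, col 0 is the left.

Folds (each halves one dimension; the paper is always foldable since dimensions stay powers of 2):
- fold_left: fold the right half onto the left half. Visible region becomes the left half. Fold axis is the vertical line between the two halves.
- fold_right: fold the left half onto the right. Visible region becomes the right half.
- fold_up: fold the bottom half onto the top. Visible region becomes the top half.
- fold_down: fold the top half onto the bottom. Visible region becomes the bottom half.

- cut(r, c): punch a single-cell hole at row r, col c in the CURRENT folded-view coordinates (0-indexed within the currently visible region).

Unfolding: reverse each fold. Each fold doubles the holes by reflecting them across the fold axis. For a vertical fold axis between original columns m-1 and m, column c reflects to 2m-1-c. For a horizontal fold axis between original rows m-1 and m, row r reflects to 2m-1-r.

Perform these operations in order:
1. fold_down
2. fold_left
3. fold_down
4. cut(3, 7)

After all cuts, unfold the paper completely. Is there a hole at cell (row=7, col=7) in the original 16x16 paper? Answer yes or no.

Answer: yes

Derivation:
Op 1 fold_down: fold axis h@8; visible region now rows[8,16) x cols[0,16) = 8x16
Op 2 fold_left: fold axis v@8; visible region now rows[8,16) x cols[0,8) = 8x8
Op 3 fold_down: fold axis h@12; visible region now rows[12,16) x cols[0,8) = 4x8
Op 4 cut(3, 7): punch at orig (15,7); cuts so far [(15, 7)]; region rows[12,16) x cols[0,8) = 4x8
Unfold 1 (reflect across h@12): 2 holes -> [(8, 7), (15, 7)]
Unfold 2 (reflect across v@8): 4 holes -> [(8, 7), (8, 8), (15, 7), (15, 8)]
Unfold 3 (reflect across h@8): 8 holes -> [(0, 7), (0, 8), (7, 7), (7, 8), (8, 7), (8, 8), (15, 7), (15, 8)]
Holes: [(0, 7), (0, 8), (7, 7), (7, 8), (8, 7), (8, 8), (15, 7), (15, 8)]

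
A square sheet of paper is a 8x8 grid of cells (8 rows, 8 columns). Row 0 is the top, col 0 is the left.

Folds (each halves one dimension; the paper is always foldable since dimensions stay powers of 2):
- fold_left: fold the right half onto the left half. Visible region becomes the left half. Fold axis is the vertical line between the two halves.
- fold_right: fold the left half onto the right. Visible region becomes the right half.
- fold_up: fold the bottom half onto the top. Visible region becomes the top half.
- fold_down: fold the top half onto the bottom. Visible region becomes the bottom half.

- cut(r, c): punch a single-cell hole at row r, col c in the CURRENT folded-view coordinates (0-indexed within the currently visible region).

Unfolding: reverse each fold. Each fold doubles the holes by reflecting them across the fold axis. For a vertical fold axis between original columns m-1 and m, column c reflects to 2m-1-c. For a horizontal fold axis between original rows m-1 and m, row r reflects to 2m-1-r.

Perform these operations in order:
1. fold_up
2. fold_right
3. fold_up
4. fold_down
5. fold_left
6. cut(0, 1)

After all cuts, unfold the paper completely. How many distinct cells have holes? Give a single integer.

Op 1 fold_up: fold axis h@4; visible region now rows[0,4) x cols[0,8) = 4x8
Op 2 fold_right: fold axis v@4; visible region now rows[0,4) x cols[4,8) = 4x4
Op 3 fold_up: fold axis h@2; visible region now rows[0,2) x cols[4,8) = 2x4
Op 4 fold_down: fold axis h@1; visible region now rows[1,2) x cols[4,8) = 1x4
Op 5 fold_left: fold axis v@6; visible region now rows[1,2) x cols[4,6) = 1x2
Op 6 cut(0, 1): punch at orig (1,5); cuts so far [(1, 5)]; region rows[1,2) x cols[4,6) = 1x2
Unfold 1 (reflect across v@6): 2 holes -> [(1, 5), (1, 6)]
Unfold 2 (reflect across h@1): 4 holes -> [(0, 5), (0, 6), (1, 5), (1, 6)]
Unfold 3 (reflect across h@2): 8 holes -> [(0, 5), (0, 6), (1, 5), (1, 6), (2, 5), (2, 6), (3, 5), (3, 6)]
Unfold 4 (reflect across v@4): 16 holes -> [(0, 1), (0, 2), (0, 5), (0, 6), (1, 1), (1, 2), (1, 5), (1, 6), (2, 1), (2, 2), (2, 5), (2, 6), (3, 1), (3, 2), (3, 5), (3, 6)]
Unfold 5 (reflect across h@4): 32 holes -> [(0, 1), (0, 2), (0, 5), (0, 6), (1, 1), (1, 2), (1, 5), (1, 6), (2, 1), (2, 2), (2, 5), (2, 6), (3, 1), (3, 2), (3, 5), (3, 6), (4, 1), (4, 2), (4, 5), (4, 6), (5, 1), (5, 2), (5, 5), (5, 6), (6, 1), (6, 2), (6, 5), (6, 6), (7, 1), (7, 2), (7, 5), (7, 6)]

Answer: 32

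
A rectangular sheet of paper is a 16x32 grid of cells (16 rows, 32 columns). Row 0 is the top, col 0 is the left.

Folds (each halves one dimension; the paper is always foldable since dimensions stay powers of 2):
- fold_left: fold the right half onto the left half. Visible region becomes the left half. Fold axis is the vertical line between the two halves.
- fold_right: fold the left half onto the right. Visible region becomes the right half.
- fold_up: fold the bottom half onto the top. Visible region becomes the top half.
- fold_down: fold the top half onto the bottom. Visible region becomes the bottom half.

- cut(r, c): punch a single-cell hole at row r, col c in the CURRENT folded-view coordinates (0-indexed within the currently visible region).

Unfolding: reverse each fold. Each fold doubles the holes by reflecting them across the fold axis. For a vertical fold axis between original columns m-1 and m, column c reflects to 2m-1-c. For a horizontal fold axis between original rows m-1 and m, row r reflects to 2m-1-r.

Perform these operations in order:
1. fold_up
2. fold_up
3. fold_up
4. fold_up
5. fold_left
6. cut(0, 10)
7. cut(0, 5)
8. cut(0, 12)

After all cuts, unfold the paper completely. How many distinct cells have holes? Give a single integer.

Op 1 fold_up: fold axis h@8; visible region now rows[0,8) x cols[0,32) = 8x32
Op 2 fold_up: fold axis h@4; visible region now rows[0,4) x cols[0,32) = 4x32
Op 3 fold_up: fold axis h@2; visible region now rows[0,2) x cols[0,32) = 2x32
Op 4 fold_up: fold axis h@1; visible region now rows[0,1) x cols[0,32) = 1x32
Op 5 fold_left: fold axis v@16; visible region now rows[0,1) x cols[0,16) = 1x16
Op 6 cut(0, 10): punch at orig (0,10); cuts so far [(0, 10)]; region rows[0,1) x cols[0,16) = 1x16
Op 7 cut(0, 5): punch at orig (0,5); cuts so far [(0, 5), (0, 10)]; region rows[0,1) x cols[0,16) = 1x16
Op 8 cut(0, 12): punch at orig (0,12); cuts so far [(0, 5), (0, 10), (0, 12)]; region rows[0,1) x cols[0,16) = 1x16
Unfold 1 (reflect across v@16): 6 holes -> [(0, 5), (0, 10), (0, 12), (0, 19), (0, 21), (0, 26)]
Unfold 2 (reflect across h@1): 12 holes -> [(0, 5), (0, 10), (0, 12), (0, 19), (0, 21), (0, 26), (1, 5), (1, 10), (1, 12), (1, 19), (1, 21), (1, 26)]
Unfold 3 (reflect across h@2): 24 holes -> [(0, 5), (0, 10), (0, 12), (0, 19), (0, 21), (0, 26), (1, 5), (1, 10), (1, 12), (1, 19), (1, 21), (1, 26), (2, 5), (2, 10), (2, 12), (2, 19), (2, 21), (2, 26), (3, 5), (3, 10), (3, 12), (3, 19), (3, 21), (3, 26)]
Unfold 4 (reflect across h@4): 48 holes -> [(0, 5), (0, 10), (0, 12), (0, 19), (0, 21), (0, 26), (1, 5), (1, 10), (1, 12), (1, 19), (1, 21), (1, 26), (2, 5), (2, 10), (2, 12), (2, 19), (2, 21), (2, 26), (3, 5), (3, 10), (3, 12), (3, 19), (3, 21), (3, 26), (4, 5), (4, 10), (4, 12), (4, 19), (4, 21), (4, 26), (5, 5), (5, 10), (5, 12), (5, 19), (5, 21), (5, 26), (6, 5), (6, 10), (6, 12), (6, 19), (6, 21), (6, 26), (7, 5), (7, 10), (7, 12), (7, 19), (7, 21), (7, 26)]
Unfold 5 (reflect across h@8): 96 holes -> [(0, 5), (0, 10), (0, 12), (0, 19), (0, 21), (0, 26), (1, 5), (1, 10), (1, 12), (1, 19), (1, 21), (1, 26), (2, 5), (2, 10), (2, 12), (2, 19), (2, 21), (2, 26), (3, 5), (3, 10), (3, 12), (3, 19), (3, 21), (3, 26), (4, 5), (4, 10), (4, 12), (4, 19), (4, 21), (4, 26), (5, 5), (5, 10), (5, 12), (5, 19), (5, 21), (5, 26), (6, 5), (6, 10), (6, 12), (6, 19), (6, 21), (6, 26), (7, 5), (7, 10), (7, 12), (7, 19), (7, 21), (7, 26), (8, 5), (8, 10), (8, 12), (8, 19), (8, 21), (8, 26), (9, 5), (9, 10), (9, 12), (9, 19), (9, 21), (9, 26), (10, 5), (10, 10), (10, 12), (10, 19), (10, 21), (10, 26), (11, 5), (11, 10), (11, 12), (11, 19), (11, 21), (11, 26), (12, 5), (12, 10), (12, 12), (12, 19), (12, 21), (12, 26), (13, 5), (13, 10), (13, 12), (13, 19), (13, 21), (13, 26), (14, 5), (14, 10), (14, 12), (14, 19), (14, 21), (14, 26), (15, 5), (15, 10), (15, 12), (15, 19), (15, 21), (15, 26)]

Answer: 96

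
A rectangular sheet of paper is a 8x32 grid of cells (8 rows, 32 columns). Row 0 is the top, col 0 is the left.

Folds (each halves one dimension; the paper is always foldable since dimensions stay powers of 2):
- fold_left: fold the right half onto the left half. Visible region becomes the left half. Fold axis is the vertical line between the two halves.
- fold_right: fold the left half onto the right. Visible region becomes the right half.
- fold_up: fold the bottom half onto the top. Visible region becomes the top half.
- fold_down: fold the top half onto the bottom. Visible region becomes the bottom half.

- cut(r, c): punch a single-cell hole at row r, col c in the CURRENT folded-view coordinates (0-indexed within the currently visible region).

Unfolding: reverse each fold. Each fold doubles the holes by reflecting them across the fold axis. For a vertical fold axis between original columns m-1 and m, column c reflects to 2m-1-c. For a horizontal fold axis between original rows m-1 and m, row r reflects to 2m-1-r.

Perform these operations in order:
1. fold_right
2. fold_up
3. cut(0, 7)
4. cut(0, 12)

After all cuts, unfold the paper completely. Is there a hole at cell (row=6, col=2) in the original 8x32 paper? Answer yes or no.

Answer: no

Derivation:
Op 1 fold_right: fold axis v@16; visible region now rows[0,8) x cols[16,32) = 8x16
Op 2 fold_up: fold axis h@4; visible region now rows[0,4) x cols[16,32) = 4x16
Op 3 cut(0, 7): punch at orig (0,23); cuts so far [(0, 23)]; region rows[0,4) x cols[16,32) = 4x16
Op 4 cut(0, 12): punch at orig (0,28); cuts so far [(0, 23), (0, 28)]; region rows[0,4) x cols[16,32) = 4x16
Unfold 1 (reflect across h@4): 4 holes -> [(0, 23), (0, 28), (7, 23), (7, 28)]
Unfold 2 (reflect across v@16): 8 holes -> [(0, 3), (0, 8), (0, 23), (0, 28), (7, 3), (7, 8), (7, 23), (7, 28)]
Holes: [(0, 3), (0, 8), (0, 23), (0, 28), (7, 3), (7, 8), (7, 23), (7, 28)]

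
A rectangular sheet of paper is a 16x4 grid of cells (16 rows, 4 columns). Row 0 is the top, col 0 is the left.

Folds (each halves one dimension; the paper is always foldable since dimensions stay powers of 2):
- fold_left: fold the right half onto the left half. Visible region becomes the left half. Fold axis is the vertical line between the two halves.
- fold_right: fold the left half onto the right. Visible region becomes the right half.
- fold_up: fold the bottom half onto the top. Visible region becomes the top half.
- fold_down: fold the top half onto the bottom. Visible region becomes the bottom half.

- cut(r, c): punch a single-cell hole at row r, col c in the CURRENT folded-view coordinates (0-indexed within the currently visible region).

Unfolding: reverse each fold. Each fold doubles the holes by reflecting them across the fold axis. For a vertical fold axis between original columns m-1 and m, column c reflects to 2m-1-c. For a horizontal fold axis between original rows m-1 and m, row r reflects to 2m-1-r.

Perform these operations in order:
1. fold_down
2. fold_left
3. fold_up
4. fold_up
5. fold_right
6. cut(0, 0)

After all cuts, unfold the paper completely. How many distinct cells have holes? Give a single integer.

Op 1 fold_down: fold axis h@8; visible region now rows[8,16) x cols[0,4) = 8x4
Op 2 fold_left: fold axis v@2; visible region now rows[8,16) x cols[0,2) = 8x2
Op 3 fold_up: fold axis h@12; visible region now rows[8,12) x cols[0,2) = 4x2
Op 4 fold_up: fold axis h@10; visible region now rows[8,10) x cols[0,2) = 2x2
Op 5 fold_right: fold axis v@1; visible region now rows[8,10) x cols[1,2) = 2x1
Op 6 cut(0, 0): punch at orig (8,1); cuts so far [(8, 1)]; region rows[8,10) x cols[1,2) = 2x1
Unfold 1 (reflect across v@1): 2 holes -> [(8, 0), (8, 1)]
Unfold 2 (reflect across h@10): 4 holes -> [(8, 0), (8, 1), (11, 0), (11, 1)]
Unfold 3 (reflect across h@12): 8 holes -> [(8, 0), (8, 1), (11, 0), (11, 1), (12, 0), (12, 1), (15, 0), (15, 1)]
Unfold 4 (reflect across v@2): 16 holes -> [(8, 0), (8, 1), (8, 2), (8, 3), (11, 0), (11, 1), (11, 2), (11, 3), (12, 0), (12, 1), (12, 2), (12, 3), (15, 0), (15, 1), (15, 2), (15, 3)]
Unfold 5 (reflect across h@8): 32 holes -> [(0, 0), (0, 1), (0, 2), (0, 3), (3, 0), (3, 1), (3, 2), (3, 3), (4, 0), (4, 1), (4, 2), (4, 3), (7, 0), (7, 1), (7, 2), (7, 3), (8, 0), (8, 1), (8, 2), (8, 3), (11, 0), (11, 1), (11, 2), (11, 3), (12, 0), (12, 1), (12, 2), (12, 3), (15, 0), (15, 1), (15, 2), (15, 3)]

Answer: 32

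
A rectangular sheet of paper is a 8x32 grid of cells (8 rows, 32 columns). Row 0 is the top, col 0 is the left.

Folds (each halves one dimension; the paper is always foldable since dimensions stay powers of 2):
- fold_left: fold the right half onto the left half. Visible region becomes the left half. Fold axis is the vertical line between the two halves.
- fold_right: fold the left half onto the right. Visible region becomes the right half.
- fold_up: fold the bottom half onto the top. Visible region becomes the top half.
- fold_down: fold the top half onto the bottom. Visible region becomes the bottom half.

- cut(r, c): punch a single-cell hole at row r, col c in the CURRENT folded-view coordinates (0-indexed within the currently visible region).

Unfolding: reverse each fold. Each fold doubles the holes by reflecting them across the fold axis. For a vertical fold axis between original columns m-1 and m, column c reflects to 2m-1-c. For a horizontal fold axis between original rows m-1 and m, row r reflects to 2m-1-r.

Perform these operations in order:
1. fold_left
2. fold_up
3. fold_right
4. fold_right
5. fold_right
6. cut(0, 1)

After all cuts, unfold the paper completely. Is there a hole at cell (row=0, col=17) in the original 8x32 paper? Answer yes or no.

Op 1 fold_left: fold axis v@16; visible region now rows[0,8) x cols[0,16) = 8x16
Op 2 fold_up: fold axis h@4; visible region now rows[0,4) x cols[0,16) = 4x16
Op 3 fold_right: fold axis v@8; visible region now rows[0,4) x cols[8,16) = 4x8
Op 4 fold_right: fold axis v@12; visible region now rows[0,4) x cols[12,16) = 4x4
Op 5 fold_right: fold axis v@14; visible region now rows[0,4) x cols[14,16) = 4x2
Op 6 cut(0, 1): punch at orig (0,15); cuts so far [(0, 15)]; region rows[0,4) x cols[14,16) = 4x2
Unfold 1 (reflect across v@14): 2 holes -> [(0, 12), (0, 15)]
Unfold 2 (reflect across v@12): 4 holes -> [(0, 8), (0, 11), (0, 12), (0, 15)]
Unfold 3 (reflect across v@8): 8 holes -> [(0, 0), (0, 3), (0, 4), (0, 7), (0, 8), (0, 11), (0, 12), (0, 15)]
Unfold 4 (reflect across h@4): 16 holes -> [(0, 0), (0, 3), (0, 4), (0, 7), (0, 8), (0, 11), (0, 12), (0, 15), (7, 0), (7, 3), (7, 4), (7, 7), (7, 8), (7, 11), (7, 12), (7, 15)]
Unfold 5 (reflect across v@16): 32 holes -> [(0, 0), (0, 3), (0, 4), (0, 7), (0, 8), (0, 11), (0, 12), (0, 15), (0, 16), (0, 19), (0, 20), (0, 23), (0, 24), (0, 27), (0, 28), (0, 31), (7, 0), (7, 3), (7, 4), (7, 7), (7, 8), (7, 11), (7, 12), (7, 15), (7, 16), (7, 19), (7, 20), (7, 23), (7, 24), (7, 27), (7, 28), (7, 31)]
Holes: [(0, 0), (0, 3), (0, 4), (0, 7), (0, 8), (0, 11), (0, 12), (0, 15), (0, 16), (0, 19), (0, 20), (0, 23), (0, 24), (0, 27), (0, 28), (0, 31), (7, 0), (7, 3), (7, 4), (7, 7), (7, 8), (7, 11), (7, 12), (7, 15), (7, 16), (7, 19), (7, 20), (7, 23), (7, 24), (7, 27), (7, 28), (7, 31)]

Answer: no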